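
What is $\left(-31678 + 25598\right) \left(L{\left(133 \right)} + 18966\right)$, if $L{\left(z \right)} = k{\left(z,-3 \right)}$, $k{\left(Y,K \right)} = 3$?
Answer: $-115331520$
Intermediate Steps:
$L{\left(z \right)} = 3$
$\left(-31678 + 25598\right) \left(L{\left(133 \right)} + 18966\right) = \left(-31678 + 25598\right) \left(3 + 18966\right) = \left(-6080\right) 18969 = -115331520$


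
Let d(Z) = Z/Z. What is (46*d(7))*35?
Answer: 1610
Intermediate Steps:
d(Z) = 1
(46*d(7))*35 = (46*1)*35 = 46*35 = 1610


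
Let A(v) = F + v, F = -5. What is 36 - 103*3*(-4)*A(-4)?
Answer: -11088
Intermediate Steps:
A(v) = -5 + v
36 - 103*3*(-4)*A(-4) = 36 - 103*3*(-4)*(-5 - 4) = 36 - (-1236)*(-9) = 36 - 103*108 = 36 - 11124 = -11088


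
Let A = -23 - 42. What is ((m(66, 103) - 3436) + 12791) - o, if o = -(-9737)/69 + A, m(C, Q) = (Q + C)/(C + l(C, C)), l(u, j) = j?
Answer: 28174579/3036 ≈ 9280.2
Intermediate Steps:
A = -65
m(C, Q) = (C + Q)/(2*C) (m(C, Q) = (Q + C)/(C + C) = (C + Q)/((2*C)) = (C + Q)*(1/(2*C)) = (C + Q)/(2*C))
o = 5252/69 (o = -(-9737)/69 - 65 = -107*(-91/69) - 65 = 9737/69 - 65 = 5252/69 ≈ 76.116)
((m(66, 103) - 3436) + 12791) - o = (((½)*(66 + 103)/66 - 3436) + 12791) - 1*5252/69 = (((½)*(1/66)*169 - 3436) + 12791) - 5252/69 = ((169/132 - 3436) + 12791) - 5252/69 = (-453383/132 + 12791) - 5252/69 = 1235029/132 - 5252/69 = 28174579/3036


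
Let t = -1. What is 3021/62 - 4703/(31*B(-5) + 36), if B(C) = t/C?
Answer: -820499/13082 ≈ -62.720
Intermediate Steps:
B(C) = -1/C
3021/62 - 4703/(31*B(-5) + 36) = 3021/62 - 4703/(31*(-1/(-5)) + 36) = 3021*(1/62) - 4703/(31*(-1*(-⅕)) + 36) = 3021/62 - 4703/(31*(⅕) + 36) = 3021/62 - 4703/(31/5 + 36) = 3021/62 - 4703/211/5 = 3021/62 - 4703*5/211 = 3021/62 - 23515/211 = -820499/13082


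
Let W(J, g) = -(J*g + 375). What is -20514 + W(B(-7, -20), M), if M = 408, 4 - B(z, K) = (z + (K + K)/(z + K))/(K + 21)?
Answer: -222953/9 ≈ -24773.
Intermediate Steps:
B(z, K) = 4 - (z + 2*K/(K + z))/(21 + K) (B(z, K) = 4 - (z + (K + K)/(z + K))/(K + 21) = 4 - (z + (2*K)/(K + z))/(21 + K) = 4 - (z + 2*K/(K + z))/(21 + K))
W(J, g) = -375 - J*g (W(J, g) = -(375 + J*g) = -375 - J*g)
-20514 + W(B(-7, -20), M) = -20514 + (-375 - 1*(-1*(-7)**2 + 4*(-20)**2 + 82*(-20) + 84*(-7) + 3*(-20)*(-7))/((-20)**2 + 21*(-20) + 21*(-7) - 20*(-7))*408) = -20514 + (-375 - 1*(-1*49 + 4*400 - 1640 - 588 + 420)/(400 - 420 - 147 + 140)*408) = -20514 + (-375 - 1*(-49 + 1600 - 1640 - 588 + 420)/(-27)*408) = -20514 + (-375 - 1*(-1/27*(-257))*408) = -20514 + (-375 - 1*257/27*408) = -20514 + (-375 - 34952/9) = -20514 - 38327/9 = -222953/9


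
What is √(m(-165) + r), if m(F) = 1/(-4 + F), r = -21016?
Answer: I*√3551705/13 ≈ 144.97*I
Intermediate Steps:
√(m(-165) + r) = √(1/(-4 - 165) - 21016) = √(1/(-169) - 21016) = √(-1/169 - 21016) = √(-3551705/169) = I*√3551705/13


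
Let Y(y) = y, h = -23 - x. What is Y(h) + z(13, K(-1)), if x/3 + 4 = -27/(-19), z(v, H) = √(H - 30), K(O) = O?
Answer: -290/19 + I*√31 ≈ -15.263 + 5.5678*I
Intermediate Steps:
z(v, H) = √(-30 + H)
x = -147/19 (x = -12 + 3*(-27/(-19)) = -12 + 3*(-27*(-1/19)) = -12 + 3*(27/19) = -12 + 81/19 = -147/19 ≈ -7.7368)
h = -290/19 (h = -23 - 1*(-147/19) = -23 + 147/19 = -290/19 ≈ -15.263)
Y(h) + z(13, K(-1)) = -290/19 + √(-30 - 1) = -290/19 + √(-31) = -290/19 + I*√31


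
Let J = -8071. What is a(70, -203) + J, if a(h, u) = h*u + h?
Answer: -22211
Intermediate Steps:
a(h, u) = h + h*u
a(70, -203) + J = 70*(1 - 203) - 8071 = 70*(-202) - 8071 = -14140 - 8071 = -22211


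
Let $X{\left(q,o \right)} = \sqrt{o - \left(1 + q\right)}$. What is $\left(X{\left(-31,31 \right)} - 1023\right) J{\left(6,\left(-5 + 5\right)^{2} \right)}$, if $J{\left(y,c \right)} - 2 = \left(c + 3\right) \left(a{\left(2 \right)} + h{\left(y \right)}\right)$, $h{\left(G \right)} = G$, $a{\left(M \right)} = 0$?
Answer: $-20460 + 20 \sqrt{61} \approx -20304.0$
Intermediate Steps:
$X{\left(q,o \right)} = \sqrt{-1 + o - q}$
$J{\left(y,c \right)} = 2 + y \left(3 + c\right)$ ($J{\left(y,c \right)} = 2 + \left(c + 3\right) \left(0 + y\right) = 2 + \left(3 + c\right) y = 2 + y \left(3 + c\right)$)
$\left(X{\left(-31,31 \right)} - 1023\right) J{\left(6,\left(-5 + 5\right)^{2} \right)} = \left(\sqrt{-1 + 31 - -31} - 1023\right) \left(2 + 3 \cdot 6 + \left(-5 + 5\right)^{2} \cdot 6\right) = \left(\sqrt{-1 + 31 + 31} - 1023\right) \left(2 + 18 + 0^{2} \cdot 6\right) = \left(\sqrt{61} - 1023\right) \left(2 + 18 + 0 \cdot 6\right) = \left(-1023 + \sqrt{61}\right) \left(2 + 18 + 0\right) = \left(-1023 + \sqrt{61}\right) 20 = -20460 + 20 \sqrt{61}$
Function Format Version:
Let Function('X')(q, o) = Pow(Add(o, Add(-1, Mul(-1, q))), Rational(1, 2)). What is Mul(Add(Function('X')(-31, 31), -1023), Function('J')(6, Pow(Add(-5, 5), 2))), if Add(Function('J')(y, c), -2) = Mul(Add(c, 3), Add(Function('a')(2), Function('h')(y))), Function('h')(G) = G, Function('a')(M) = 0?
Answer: Add(-20460, Mul(20, Pow(61, Rational(1, 2)))) ≈ -20304.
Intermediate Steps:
Function('X')(q, o) = Pow(Add(-1, o, Mul(-1, q)), Rational(1, 2))
Function('J')(y, c) = Add(2, Mul(y, Add(3, c))) (Function('J')(y, c) = Add(2, Mul(Add(c, 3), Add(0, y))) = Add(2, Mul(Add(3, c), y)) = Add(2, Mul(y, Add(3, c))))
Mul(Add(Function('X')(-31, 31), -1023), Function('J')(6, Pow(Add(-5, 5), 2))) = Mul(Add(Pow(Add(-1, 31, Mul(-1, -31)), Rational(1, 2)), -1023), Add(2, Mul(3, 6), Mul(Pow(Add(-5, 5), 2), 6))) = Mul(Add(Pow(Add(-1, 31, 31), Rational(1, 2)), -1023), Add(2, 18, Mul(Pow(0, 2), 6))) = Mul(Add(Pow(61, Rational(1, 2)), -1023), Add(2, 18, Mul(0, 6))) = Mul(Add(-1023, Pow(61, Rational(1, 2))), Add(2, 18, 0)) = Mul(Add(-1023, Pow(61, Rational(1, 2))), 20) = Add(-20460, Mul(20, Pow(61, Rational(1, 2))))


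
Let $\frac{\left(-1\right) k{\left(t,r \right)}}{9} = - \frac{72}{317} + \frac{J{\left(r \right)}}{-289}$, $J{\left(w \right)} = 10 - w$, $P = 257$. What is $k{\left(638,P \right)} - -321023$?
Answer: $\frac{29409362680}{91613} \approx 3.2102 \cdot 10^{5}$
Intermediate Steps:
$k{\left(t,r \right)} = \frac{215802}{91613} - \frac{9 r}{289}$ ($k{\left(t,r \right)} = - 9 \left(- \frac{72}{317} + \frac{10 - r}{-289}\right) = - 9 \left(\left(-72\right) \frac{1}{317} + \left(10 - r\right) \left(- \frac{1}{289}\right)\right) = - 9 \left(- \frac{72}{317} + \left(- \frac{10}{289} + \frac{r}{289}\right)\right) = - 9 \left(- \frac{23978}{91613} + \frac{r}{289}\right) = \frac{215802}{91613} - \frac{9 r}{289}$)
$k{\left(638,P \right)} - -321023 = \left(\frac{215802}{91613} - \frac{2313}{289}\right) - -321023 = \left(\frac{215802}{91613} - \frac{2313}{289}\right) + 321023 = - \frac{517419}{91613} + 321023 = \frac{29409362680}{91613}$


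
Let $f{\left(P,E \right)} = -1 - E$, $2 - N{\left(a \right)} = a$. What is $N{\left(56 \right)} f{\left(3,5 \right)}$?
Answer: $324$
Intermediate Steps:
$N{\left(a \right)} = 2 - a$
$N{\left(56 \right)} f{\left(3,5 \right)} = \left(2 - 56\right) \left(-1 - 5\right) = \left(-54\right) \left(-6\right) = 324$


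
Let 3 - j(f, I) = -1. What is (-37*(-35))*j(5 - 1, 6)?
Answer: 5180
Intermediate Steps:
j(f, I) = 4 (j(f, I) = 3 - 1*(-1) = 3 + 1 = 4)
(-37*(-35))*j(5 - 1, 6) = -37*(-35)*4 = 1295*4 = 5180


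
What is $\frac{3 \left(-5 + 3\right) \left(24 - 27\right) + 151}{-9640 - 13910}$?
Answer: $- \frac{169}{23550} \approx -0.0071762$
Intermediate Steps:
$\frac{3 \left(-5 + 3\right) \left(24 - 27\right) + 151}{-9640 - 13910} = \frac{3 \left(-2\right) \left(-3\right) + 151}{-23550} = \left(\left(-6\right) \left(-3\right) + 151\right) \left(- \frac{1}{23550}\right) = \left(18 + 151\right) \left(- \frac{1}{23550}\right) = 169 \left(- \frac{1}{23550}\right) = - \frac{169}{23550}$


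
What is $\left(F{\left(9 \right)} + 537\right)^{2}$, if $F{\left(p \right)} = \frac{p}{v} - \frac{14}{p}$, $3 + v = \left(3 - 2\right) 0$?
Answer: $\frac{22963264}{81} \approx 2.835 \cdot 10^{5}$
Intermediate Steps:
$v = -3$ ($v = -3 + \left(3 - 2\right) 0 = -3 + 1 \cdot 0 = -3 + 0 = -3$)
$F{\left(p \right)} = - \frac{14}{p} - \frac{p}{3}$ ($F{\left(p \right)} = \frac{p}{-3} - \frac{14}{p} = p \left(- \frac{1}{3}\right) - \frac{14}{p} = - \frac{p}{3} - \frac{14}{p} = - \frac{14}{p} - \frac{p}{3}$)
$\left(F{\left(9 \right)} + 537\right)^{2} = \left(\left(- \frac{14}{9} - 3\right) + 537\right)^{2} = \left(- \frac{41}{9} + 537\right)^{2} = \left(\frac{4792}{9}\right)^{2} = \frac{22963264}{81}$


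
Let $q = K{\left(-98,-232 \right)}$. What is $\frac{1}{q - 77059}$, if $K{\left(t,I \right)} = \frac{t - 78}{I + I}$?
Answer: $- \frac{29}{2234700} \approx -1.2977 \cdot 10^{-5}$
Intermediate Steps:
$K{\left(t,I \right)} = \frac{-78 + t}{2 I}$
$q = \frac{11}{29}$ ($q = \frac{-78 - 98}{2 \left(-232\right)} = \frac{1}{2} \left(- \frac{1}{232}\right) \left(-176\right) = \frac{11}{29} \approx 0.37931$)
$\frac{1}{q - 77059} = \frac{1}{\frac{11}{29} - 77059} = \frac{1}{- \frac{2234700}{29}} = - \frac{29}{2234700}$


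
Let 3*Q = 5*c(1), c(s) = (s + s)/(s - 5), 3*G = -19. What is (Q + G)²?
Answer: 1849/36 ≈ 51.361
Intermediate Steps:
G = -19/3 (G = (⅓)*(-19) = -19/3 ≈ -6.3333)
c(s) = 2*s/(-5 + s) (c(s) = (2*s)/(-5 + s) = 2*s/(-5 + s))
Q = -⅚ (Q = (5*(2*1/(-5 + 1)))/3 = (5*(2*1/(-4)))/3 = (5*(2*1*(-¼)))/3 = (5*(-½))/3 = (⅓)*(-5/2) = -⅚ ≈ -0.83333)
(Q + G)² = (-⅚ - 19/3)² = (-43/6)² = 1849/36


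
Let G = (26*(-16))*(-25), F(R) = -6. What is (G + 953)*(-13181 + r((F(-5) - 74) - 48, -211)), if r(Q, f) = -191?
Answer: -151812316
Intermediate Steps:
G = 10400 (G = -416*(-25) = 10400)
(G + 953)*(-13181 + r((F(-5) - 74) - 48, -211)) = (10400 + 953)*(-13181 - 191) = 11353*(-13372) = -151812316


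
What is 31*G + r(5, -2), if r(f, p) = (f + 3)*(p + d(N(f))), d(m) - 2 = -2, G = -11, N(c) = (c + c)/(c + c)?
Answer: -357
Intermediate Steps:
N(c) = 1 (N(c) = (2*c)/((2*c)) = (2*c)*(1/(2*c)) = 1)
d(m) = 0 (d(m) = 2 - 2 = 0)
r(f, p) = p*(3 + f) (r(f, p) = (f + 3)*(p + 0) = (3 + f)*p = p*(3 + f))
31*G + r(5, -2) = 31*(-11) - 2*(3 + 5) = -341 - 2*8 = -341 - 16 = -357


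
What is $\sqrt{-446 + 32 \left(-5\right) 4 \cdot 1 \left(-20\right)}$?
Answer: $\sqrt{12354} \approx 111.15$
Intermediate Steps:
$\sqrt{-446 + 32 \left(-5\right) 4 \cdot 1 \left(-20\right)} = \sqrt{-446 + 32 \left(\left(-20\right) 1\right) \left(-20\right)} = \sqrt{-446 + 32 \left(-20\right) \left(-20\right)} = \sqrt{-446 - -12800} = \sqrt{-446 + 12800} = \sqrt{12354}$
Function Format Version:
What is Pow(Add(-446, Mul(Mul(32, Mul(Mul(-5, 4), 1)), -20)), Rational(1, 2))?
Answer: Pow(12354, Rational(1, 2)) ≈ 111.15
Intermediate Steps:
Pow(Add(-446, Mul(Mul(32, Mul(Mul(-5, 4), 1)), -20)), Rational(1, 2)) = Pow(Add(-446, Mul(Mul(32, Mul(-20, 1)), -20)), Rational(1, 2)) = Pow(Add(-446, Mul(Mul(32, -20), -20)), Rational(1, 2)) = Pow(Add(-446, Mul(-640, -20)), Rational(1, 2)) = Pow(Add(-446, 12800), Rational(1, 2)) = Pow(12354, Rational(1, 2))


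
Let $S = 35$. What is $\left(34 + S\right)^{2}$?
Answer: $4761$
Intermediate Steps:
$\left(34 + S\right)^{2} = \left(34 + 35\right)^{2} = 69^{2} = 4761$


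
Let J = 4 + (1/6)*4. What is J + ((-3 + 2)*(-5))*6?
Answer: 104/3 ≈ 34.667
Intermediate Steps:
J = 14/3 (J = 4 + (1*(⅙))*4 = 4 + (⅙)*4 = 4 + ⅔ = 14/3 ≈ 4.6667)
J + ((-3 + 2)*(-5))*6 = 14/3 + ((-3 + 2)*(-5))*6 = 14/3 - 1*(-5)*6 = 14/3 + 5*6 = 14/3 + 30 = 104/3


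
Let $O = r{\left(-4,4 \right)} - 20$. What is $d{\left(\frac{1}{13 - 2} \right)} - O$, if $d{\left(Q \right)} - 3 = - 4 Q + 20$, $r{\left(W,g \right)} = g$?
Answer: $\frac{425}{11} \approx 38.636$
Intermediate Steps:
$d{\left(Q \right)} = 23 - 4 Q$ ($d{\left(Q \right)} = 3 - \left(-20 + 4 Q\right) = 23 - 4 Q$)
$O = -16$ ($O = 4 - 20 = -16$)
$d{\left(\frac{1}{13 - 2} \right)} - O = \left(23 - \frac{4}{13 - 2}\right) - -16 = \left(23 - \frac{4}{11}\right) + 16 = \frac{249}{11} + 16 = \frac{425}{11}$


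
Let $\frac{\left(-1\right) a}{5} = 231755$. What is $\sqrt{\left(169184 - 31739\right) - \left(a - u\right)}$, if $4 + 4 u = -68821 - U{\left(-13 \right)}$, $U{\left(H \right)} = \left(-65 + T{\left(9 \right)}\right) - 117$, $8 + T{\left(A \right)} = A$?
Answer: $\sqrt{1279059} \approx 1131.0$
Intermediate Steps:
$a = -1158775$ ($a = \left(-5\right) 231755 = -1158775$)
$T{\left(A \right)} = -8 + A$
$U{\left(H \right)} = -181$ ($U{\left(H \right)} = \left(-65 + \left(-8 + 9\right)\right) - 117 = \left(-65 + 1\right) - 117 = -64 - 117 = -181$)
$u = -17161$ ($u = -1 + \frac{-68821 - -181}{4} = -1 + \frac{-68821 + 181}{4} = -1 + \frac{1}{4} \left(-68640\right) = -1 - 17160 = -17161$)
$\sqrt{\left(169184 - 31739\right) - \left(a - u\right)} = \sqrt{\left(169184 - 31739\right) - -1141614} = \sqrt{137445 + \left(-17161 + 1158775\right)} = \sqrt{137445 + 1141614} = \sqrt{1279059}$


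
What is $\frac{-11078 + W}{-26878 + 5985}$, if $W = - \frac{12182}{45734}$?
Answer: $\frac{253326717}{477760231} \approx 0.53024$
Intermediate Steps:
$W = - \frac{6091}{22867}$ ($W = \left(-12182\right) \frac{1}{45734} = - \frac{6091}{22867} \approx -0.26637$)
$\frac{-11078 + W}{-26878 + 5985} = \frac{-11078 - \frac{6091}{22867}}{-26878 + 5985} = - \frac{253326717}{22867 \left(-20893\right)} = \left(- \frac{253326717}{22867}\right) \left(- \frac{1}{20893}\right) = \frac{253326717}{477760231}$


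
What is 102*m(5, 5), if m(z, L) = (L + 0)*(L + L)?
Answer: 5100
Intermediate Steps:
m(z, L) = 2*L² (m(z, L) = L*(2*L) = 2*L²)
102*m(5, 5) = 102*(2*5²) = 102*(2*25) = 102*50 = 5100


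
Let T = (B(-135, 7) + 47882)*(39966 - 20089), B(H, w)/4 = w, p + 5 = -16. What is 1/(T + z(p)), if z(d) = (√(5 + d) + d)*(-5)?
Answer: 38092287/36275558222259241 + 4*I/181377791111296205 ≈ 1.0501e-9 + 2.2053e-17*I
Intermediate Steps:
p = -21 (p = -5 - 16 = -21)
B(H, w) = 4*w
T = 952307070 (T = (4*7 + 47882)*(39966 - 20089) = (28 + 47882)*19877 = 47910*19877 = 952307070)
z(d) = -5*d - 5*√(5 + d) (z(d) = (d + √(5 + d))*(-5) = -5*d - 5*√(5 + d))
1/(T + z(p)) = 1/(952307070 + (-5*(-21) - 5*√(5 - 21))) = 1/(952307070 + (105 - 20*I)) = 1/(952307175 - 20*I) = (952307175 + 20*I)/906888955556481025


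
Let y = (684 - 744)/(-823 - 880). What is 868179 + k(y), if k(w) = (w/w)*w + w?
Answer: 1478508957/1703 ≈ 8.6818e+5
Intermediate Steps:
y = 60/1703 (y = -60/(-1703) = -60*(-1/1703) = 60/1703 ≈ 0.035232)
k(w) = 2*w (k(w) = 1*w + w = w + w = 2*w)
868179 + k(y) = 868179 + 2*(60/1703) = 868179 + 120/1703 = 1478508957/1703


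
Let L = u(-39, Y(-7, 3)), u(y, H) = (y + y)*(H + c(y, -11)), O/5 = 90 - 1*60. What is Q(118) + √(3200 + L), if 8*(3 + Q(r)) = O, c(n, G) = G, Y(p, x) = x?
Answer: 63/4 + 4*√239 ≈ 77.589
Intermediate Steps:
O = 150 (O = 5*(90 - 1*60) = 5*(90 - 60) = 5*30 = 150)
u(y, H) = 2*y*(-11 + H) (u(y, H) = (y + y)*(H - 11) = (2*y)*(-11 + H) = 2*y*(-11 + H))
L = 624 (L = 2*(-39)*(-11 + 3) = 2*(-39)*(-8) = 624)
Q(r) = 63/4 (Q(r) = -3 + (⅛)*150 = -3 + 75/4 = 63/4)
Q(118) + √(3200 + L) = 63/4 + √(3200 + 624) = 63/4 + √3824 = 63/4 + 4*√239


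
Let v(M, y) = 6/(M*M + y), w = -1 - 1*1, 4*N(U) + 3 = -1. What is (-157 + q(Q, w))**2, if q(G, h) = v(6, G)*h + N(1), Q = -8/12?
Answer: 70425664/2809 ≈ 25071.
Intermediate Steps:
Q = -2/3 (Q = -8*1/12 = -2/3 ≈ -0.66667)
N(U) = -1 (N(U) = -3/4 + (1/4)*(-1) = -3/4 - 1/4 = -1)
w = -2 (w = -1 - 1 = -2)
v(M, y) = 6/(y + M**2) (v(M, y) = 6/(M**2 + y) = 6/(y + M**2))
q(G, h) = -1 + 6*h/(36 + G) (q(G, h) = (6/(G + 6**2))*h - 1 = (6/(G + 36))*h - 1 = (6/(36 + G))*h - 1 = 6*h/(36 + G) - 1 = -1 + 6*h/(36 + G))
(-157 + q(Q, w))**2 = (-157 + (-36 - 1*(-2/3) + 6*(-2))/(36 - 2/3))**2 = (-157 + (-36 + 2/3 - 12)/(106/3))**2 = (-157 + (3/106)*(-142/3))**2 = (-157 - 71/53)**2 = (-8392/53)**2 = 70425664/2809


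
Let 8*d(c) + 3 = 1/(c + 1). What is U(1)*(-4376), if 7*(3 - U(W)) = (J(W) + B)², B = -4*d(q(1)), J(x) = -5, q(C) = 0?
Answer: -21880/7 ≈ -3125.7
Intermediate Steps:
d(c) = -3/8 + 1/(8*(1 + c)) (d(c) = -3/8 + 1/(8*(c + 1)) = -3/8 + 1/(8*(1 + c)))
B = 1 (B = -(-2 - 3*0)/(2*(1 + 0)) = -(-2 + 0)/(2*1) = -(-2)/2 = -4*(-¼) = 1)
U(W) = 5/7 (U(W) = 3 - (-5 + 1)²/7 = 3 - ⅐*(-4)² = 3 - ⅐*16 = 3 - 16/7 = 5/7)
U(1)*(-4376) = (5/7)*(-4376) = -21880/7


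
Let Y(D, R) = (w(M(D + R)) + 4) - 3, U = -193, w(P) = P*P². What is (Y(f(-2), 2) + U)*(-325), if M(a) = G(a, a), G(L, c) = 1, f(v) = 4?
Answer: 62075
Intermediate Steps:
M(a) = 1
w(P) = P³
Y(D, R) = 2 (Y(D, R) = (1³ + 4) - 3 = (1 + 4) - 3 = 5 - 3 = 2)
(Y(f(-2), 2) + U)*(-325) = (2 - 193)*(-325) = -191*(-325) = 62075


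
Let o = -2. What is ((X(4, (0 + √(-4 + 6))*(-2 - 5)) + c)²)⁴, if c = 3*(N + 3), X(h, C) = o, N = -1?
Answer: 65536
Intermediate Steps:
X(h, C) = -2
c = 6 (c = 3*(-1 + 3) = 3*2 = 6)
((X(4, (0 + √(-4 + 6))*(-2 - 5)) + c)²)⁴ = ((-2 + 6)²)⁴ = (4²)⁴ = 16⁴ = 65536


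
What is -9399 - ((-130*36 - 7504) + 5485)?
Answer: -2700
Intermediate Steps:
-9399 - ((-130*36 - 7504) + 5485) = -9399 - ((-4680 - 7504) + 5485) = -9399 - (-12184 + 5485) = -9399 - 1*(-6699) = -9399 + 6699 = -2700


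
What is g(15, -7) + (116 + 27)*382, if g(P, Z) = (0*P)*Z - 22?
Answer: 54604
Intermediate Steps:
g(P, Z) = -22 (g(P, Z) = 0*Z - 22 = 0 - 22 = -22)
g(15, -7) + (116 + 27)*382 = -22 + (116 + 27)*382 = -22 + 143*382 = -22 + 54626 = 54604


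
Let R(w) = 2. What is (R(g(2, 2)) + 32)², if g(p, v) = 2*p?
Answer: 1156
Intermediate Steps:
(R(g(2, 2)) + 32)² = (2 + 32)² = 34² = 1156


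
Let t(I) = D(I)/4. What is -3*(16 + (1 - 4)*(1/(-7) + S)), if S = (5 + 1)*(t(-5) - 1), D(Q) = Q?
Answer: -2391/14 ≈ -170.79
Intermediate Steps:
t(I) = I/4
S = -27/2 (S = (5 + 1)*((1/4)*(-5) - 1) = 6*(-5/4 - 1) = 6*(-9/4) = -27/2 ≈ -13.500)
-3*(16 + (1 - 4)*(1/(-7) + S)) = -3*(16 + (1 - 4)*(1/(-7) - 27/2)) = -3*(16 - 3*(-1/7 - 27/2)) = -3*(16 - 3*(-191/14)) = -3*(16 + 573/14) = -3*797/14 = -2391/14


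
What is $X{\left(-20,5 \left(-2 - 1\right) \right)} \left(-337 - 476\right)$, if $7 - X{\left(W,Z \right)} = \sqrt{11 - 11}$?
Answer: $-5691$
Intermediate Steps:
$X{\left(W,Z \right)} = 7$ ($X{\left(W,Z \right)} = 7 - \sqrt{11 - 11} = 7 - \sqrt{0} = 7 - 0 = 7 + 0 = 7$)
$X{\left(-20,5 \left(-2 - 1\right) \right)} \left(-337 - 476\right) = 7 \left(-337 - 476\right) = 7 \left(-813\right) = -5691$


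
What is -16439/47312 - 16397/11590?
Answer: -25429023/14430160 ≈ -1.7622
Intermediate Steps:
-16439/47312 - 16397/11590 = -16439*1/47312 - 16397*1/11590 = -16439/47312 - 863/610 = -25429023/14430160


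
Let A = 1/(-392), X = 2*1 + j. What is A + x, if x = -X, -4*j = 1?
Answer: -687/392 ≈ -1.7526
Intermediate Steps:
j = -1/4 (j = -1/4*1 = -1/4 ≈ -0.25000)
X = 7/4 (X = 2*1 - 1/4 = 2 - 1/4 = 7/4 ≈ 1.7500)
x = -7/4 (x = -1*7/4 = -7/4 ≈ -1.7500)
A = -1/392 ≈ -0.0025510
A + x = -1/392 - 7/4 = -687/392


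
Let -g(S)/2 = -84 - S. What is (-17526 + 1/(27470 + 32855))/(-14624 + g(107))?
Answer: 1057255949/859148650 ≈ 1.2306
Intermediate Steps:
g(S) = 168 + 2*S (g(S) = -2*(-84 - S) = 168 + 2*S)
(-17526 + 1/(27470 + 32855))/(-14624 + g(107)) = (-17526 + 1/(27470 + 32855))/(-14624 + (168 + 2*107)) = (-17526 + 1/60325)/(-14624 + (168 + 214)) = (-17526 + 1/60325)/(-14624 + 382) = -1057255949/60325/(-14242) = -1057255949/60325*(-1/14242) = 1057255949/859148650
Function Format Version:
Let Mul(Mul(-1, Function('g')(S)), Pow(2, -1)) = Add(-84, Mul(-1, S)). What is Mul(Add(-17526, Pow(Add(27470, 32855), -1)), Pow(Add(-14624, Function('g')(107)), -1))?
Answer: Rational(1057255949, 859148650) ≈ 1.2306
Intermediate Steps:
Function('g')(S) = Add(168, Mul(2, S)) (Function('g')(S) = Mul(-2, Add(-84, Mul(-1, S))) = Add(168, Mul(2, S)))
Mul(Add(-17526, Pow(Add(27470, 32855), -1)), Pow(Add(-14624, Function('g')(107)), -1)) = Mul(Add(-17526, Pow(Add(27470, 32855), -1)), Pow(Add(-14624, Add(168, Mul(2, 107))), -1)) = Mul(Add(-17526, Pow(60325, -1)), Pow(Add(-14624, Add(168, 214)), -1)) = Mul(Add(-17526, Rational(1, 60325)), Pow(Add(-14624, 382), -1)) = Mul(Rational(-1057255949, 60325), Pow(-14242, -1)) = Mul(Rational(-1057255949, 60325), Rational(-1, 14242)) = Rational(1057255949, 859148650)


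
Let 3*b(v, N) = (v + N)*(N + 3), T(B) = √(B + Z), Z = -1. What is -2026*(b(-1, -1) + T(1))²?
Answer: -32416/9 ≈ -3601.8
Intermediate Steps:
T(B) = √(-1 + B) (T(B) = √(B - 1) = √(-1 + B))
b(v, N) = (3 + N)*(N + v)/3 (b(v, N) = ((v + N)*(N + 3))/3 = ((N + v)*(3 + N))/3 = ((3 + N)*(N + v))/3 = (3 + N)*(N + v)/3)
-2026*(b(-1, -1) + T(1))² = -2026*((-1 - 1 + (⅓)*(-1)² + (⅓)*(-1)*(-1)) + √(-1 + 1))² = -2026*((-1 - 1 + (⅓)*1 + ⅓) + √0)² = -2026*((-1 - 1 + ⅓ + ⅓) + 0)² = -2026*(-4/3 + 0)² = -2026*(-4/3)² = -2026*16/9 = -32416/9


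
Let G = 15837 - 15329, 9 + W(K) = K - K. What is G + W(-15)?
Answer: 499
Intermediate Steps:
W(K) = -9 (W(K) = -9 + (K - K) = -9 + 0 = -9)
G = 508
G + W(-15) = 508 - 9 = 499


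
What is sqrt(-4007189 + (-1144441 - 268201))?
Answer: I*sqrt(5419831) ≈ 2328.1*I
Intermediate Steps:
sqrt(-4007189 + (-1144441 - 268201)) = sqrt(-4007189 - 1412642) = sqrt(-5419831) = I*sqrt(5419831)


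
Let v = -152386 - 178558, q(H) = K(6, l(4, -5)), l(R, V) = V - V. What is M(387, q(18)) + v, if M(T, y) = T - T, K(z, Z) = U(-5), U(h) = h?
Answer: -330944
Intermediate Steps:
l(R, V) = 0
K(z, Z) = -5
q(H) = -5
v = -330944
M(T, y) = 0
M(387, q(18)) + v = 0 - 330944 = -330944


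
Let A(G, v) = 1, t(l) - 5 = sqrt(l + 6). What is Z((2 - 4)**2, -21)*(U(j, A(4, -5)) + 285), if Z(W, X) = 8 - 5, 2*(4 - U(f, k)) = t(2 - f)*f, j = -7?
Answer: 1839/2 + 21*sqrt(15)/2 ≈ 960.17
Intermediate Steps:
t(l) = 5 + sqrt(6 + l) (t(l) = 5 + sqrt(l + 6) = 5 + sqrt(6 + l))
U(f, k) = 4 - f*(5 + sqrt(8 - f))/2 (U(f, k) = 4 - (5 + sqrt(6 + (2 - f)))*f/2 = 4 - (5 + sqrt(8 - f))*f/2 = 4 - f*(5 + sqrt(8 - f))/2)
Z(W, X) = 3
Z((2 - 4)**2, -21)*(U(j, A(4, -5)) + 285) = 3*((4 - 1/2*(-7)*(5 + sqrt(8 - 1*(-7)))) + 285) = 3*((4 - 1/2*(-7)*(5 + sqrt(8 + 7))) + 285) = 3*((4 - 1/2*(-7)*(5 + sqrt(15))) + 285) = 3*((4 + (35/2 + 7*sqrt(15)/2)) + 285) = 3*((43/2 + 7*sqrt(15)/2) + 285) = 3*(613/2 + 7*sqrt(15)/2) = 1839/2 + 21*sqrt(15)/2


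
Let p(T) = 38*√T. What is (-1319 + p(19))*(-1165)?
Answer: 1536635 - 44270*√19 ≈ 1.3437e+6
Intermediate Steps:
(-1319 + p(19))*(-1165) = (-1319 + 38*√19)*(-1165) = 1536635 - 44270*√19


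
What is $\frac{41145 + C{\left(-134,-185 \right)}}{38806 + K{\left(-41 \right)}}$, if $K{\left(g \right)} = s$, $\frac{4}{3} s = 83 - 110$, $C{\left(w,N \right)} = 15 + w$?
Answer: $\frac{164104}{155143} \approx 1.0578$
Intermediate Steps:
$s = - \frac{81}{4}$ ($s = \frac{3 \left(83 - 110\right)}{4} = \frac{3}{4} \left(-27\right) = - \frac{81}{4} \approx -20.25$)
$K{\left(g \right)} = - \frac{81}{4}$
$\frac{41145 + C{\left(-134,-185 \right)}}{38806 + K{\left(-41 \right)}} = \frac{41145 + \left(15 - 134\right)}{38806 - \frac{81}{4}} = \frac{41145 - 119}{\frac{155143}{4}} = 41026 \cdot \frac{4}{155143} = \frac{164104}{155143}$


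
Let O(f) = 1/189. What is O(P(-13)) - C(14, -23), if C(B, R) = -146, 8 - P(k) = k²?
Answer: 27595/189 ≈ 146.01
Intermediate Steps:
P(k) = 8 - k²
O(f) = 1/189
O(P(-13)) - C(14, -23) = 1/189 - 1*(-146) = 1/189 + 146 = 27595/189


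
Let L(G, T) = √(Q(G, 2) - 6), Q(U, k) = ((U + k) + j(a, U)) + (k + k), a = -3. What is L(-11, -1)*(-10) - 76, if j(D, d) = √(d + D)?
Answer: -76 - 10*√(-11 + I*√14) ≈ -81.563 - 33.63*I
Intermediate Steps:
j(D, d) = √(D + d)
Q(U, k) = U + √(-3 + U) + 3*k (Q(U, k) = ((U + k) + √(-3 + U)) + (k + k) = (U + k + √(-3 + U)) + 2*k = U + √(-3 + U) + 3*k)
L(G, T) = √(G + √(-3 + G)) (L(G, T) = √((G + √(-3 + G) + 3*2) - 6) = √((G + √(-3 + G) + 6) - 6) = √((6 + G + √(-3 + G)) - 6) = √(G + √(-3 + G)))
L(-11, -1)*(-10) - 76 = √(-11 + √(-3 - 11))*(-10) - 76 = √(-11 + √(-14))*(-10) - 76 = √(-11 + I*√14)*(-10) - 76 = -10*√(-11 + I*√14) - 76 = -76 - 10*√(-11 + I*√14)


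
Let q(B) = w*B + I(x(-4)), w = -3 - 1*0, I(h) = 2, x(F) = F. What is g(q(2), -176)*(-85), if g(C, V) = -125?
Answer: 10625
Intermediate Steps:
w = -3 (w = -3 + 0 = -3)
q(B) = 2 - 3*B (q(B) = -3*B + 2 = 2 - 3*B)
g(q(2), -176)*(-85) = -125*(-85) = 10625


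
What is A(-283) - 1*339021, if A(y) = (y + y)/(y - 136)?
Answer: -142049233/419 ≈ -3.3902e+5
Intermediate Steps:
A(y) = 2*y/(-136 + y) (A(y) = (2*y)/(-136 + y) = 2*y/(-136 + y))
A(-283) - 1*339021 = 2*(-283)/(-136 - 283) - 1*339021 = 2*(-283)/(-419) - 339021 = 2*(-283)*(-1/419) - 339021 = 566/419 - 339021 = -142049233/419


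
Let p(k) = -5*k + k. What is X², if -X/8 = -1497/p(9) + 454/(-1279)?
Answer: 1601606678116/14722569 ≈ 1.0879e+5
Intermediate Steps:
p(k) = -4*k
X = -1265546/3837 (X = -8*(-1497/((-4*9)) + 454/(-1279)) = -8*(-1497/(-36) + 454*(-1/1279)) = -8*(-1497*(-1/36) - 454/1279) = -8*(499/12 - 454/1279) = -8*632773/15348 = -1265546/3837 ≈ -329.83)
X² = (-1265546/3837)² = 1601606678116/14722569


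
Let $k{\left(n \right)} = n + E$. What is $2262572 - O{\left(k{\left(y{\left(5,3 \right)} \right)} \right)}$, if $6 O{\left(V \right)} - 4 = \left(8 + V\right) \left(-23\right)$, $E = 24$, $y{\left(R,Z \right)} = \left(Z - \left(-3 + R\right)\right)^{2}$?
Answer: $\frac{13576187}{6} \approx 2.2627 \cdot 10^{6}$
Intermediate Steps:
$y{\left(R,Z \right)} = \left(3 + Z - R\right)^{2}$
$k{\left(n \right)} = 24 + n$ ($k{\left(n \right)} = n + 24 = 24 + n$)
$O{\left(V \right)} = -30 - \frac{23 V}{6}$ ($O{\left(V \right)} = \frac{2}{3} + \frac{\left(8 + V\right) \left(-23\right)}{6} = \frac{2}{3} + \frac{-184 - 23 V}{6} = \frac{2}{3} - \left(\frac{92}{3} + \frac{23 V}{6}\right) = -30 - \frac{23 V}{6}$)
$2262572 - O{\left(k{\left(y{\left(5,3 \right)} \right)} \right)} = 2262572 - \left(-30 - \frac{23 \left(24 + \left(3 + 3 - 5\right)^{2}\right)}{6}\right) = 2262572 - \left(-30 - \frac{23 \left(24 + 1^{2}\right)}{6}\right) = 2262572 - \left(-30 - \frac{23 \left(24 + 1\right)}{6}\right) = 2262572 - \left(-30 - \frac{575}{6}\right) = 2262572 - - \frac{755}{6} = 2262572 + \frac{755}{6} = \frac{13576187}{6}$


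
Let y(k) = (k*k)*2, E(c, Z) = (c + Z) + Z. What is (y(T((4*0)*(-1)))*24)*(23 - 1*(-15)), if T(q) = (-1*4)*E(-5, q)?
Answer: 729600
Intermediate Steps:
E(c, Z) = c + 2*Z (E(c, Z) = (Z + c) + Z = c + 2*Z)
T(q) = 20 - 8*q (T(q) = (-1*4)*(-5 + 2*q) = -4*(-5 + 2*q) = 20 - 8*q)
y(k) = 2*k² (y(k) = k²*2 = 2*k²)
(y(T((4*0)*(-1)))*24)*(23 - 1*(-15)) = ((2*(20 - 8*4*0*(-1))²)*24)*(23 - 1*(-15)) = ((2*(20 - 0*(-1))²)*24)*(23 + 15) = ((2*(20 - 8*0)²)*24)*38 = ((2*(20 + 0)²)*24)*38 = ((2*20²)*24)*38 = ((2*400)*24)*38 = (800*24)*38 = 19200*38 = 729600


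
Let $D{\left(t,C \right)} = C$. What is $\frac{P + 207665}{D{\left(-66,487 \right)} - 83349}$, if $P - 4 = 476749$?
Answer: $- \frac{342209}{41431} \approx -8.2597$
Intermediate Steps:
$P = 476753$ ($P = 4 + 476749 = 476753$)
$\frac{P + 207665}{D{\left(-66,487 \right)} - 83349} = \frac{476753 + 207665}{487 - 83349} = \frac{684418}{-82862} = 684418 \left(- \frac{1}{82862}\right) = - \frac{342209}{41431}$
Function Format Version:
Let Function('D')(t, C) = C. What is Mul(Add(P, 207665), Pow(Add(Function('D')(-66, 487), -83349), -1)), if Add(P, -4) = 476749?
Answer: Rational(-342209, 41431) ≈ -8.2597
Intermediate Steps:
P = 476753 (P = Add(4, 476749) = 476753)
Mul(Add(P, 207665), Pow(Add(Function('D')(-66, 487), -83349), -1)) = Mul(Add(476753, 207665), Pow(Add(487, -83349), -1)) = Mul(684418, Pow(-82862, -1)) = Mul(684418, Rational(-1, 82862)) = Rational(-342209, 41431)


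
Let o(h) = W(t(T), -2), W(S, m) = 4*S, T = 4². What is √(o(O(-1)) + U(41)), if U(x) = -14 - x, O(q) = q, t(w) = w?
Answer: 3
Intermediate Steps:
T = 16
o(h) = 64 (o(h) = 4*16 = 64)
√(o(O(-1)) + U(41)) = √(64 + (-14 - 1*41)) = √(64 + (-14 - 41)) = √(64 - 55) = √9 = 3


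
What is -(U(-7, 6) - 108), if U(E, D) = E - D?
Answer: 121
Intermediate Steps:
-(U(-7, 6) - 108) = -((-7 - 1*6) - 108) = -((-7 - 6) - 108) = -(-13 - 108) = -1*(-121) = 121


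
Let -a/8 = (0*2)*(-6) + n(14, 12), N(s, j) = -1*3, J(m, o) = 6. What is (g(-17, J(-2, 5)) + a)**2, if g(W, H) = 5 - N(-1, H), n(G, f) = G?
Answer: 10816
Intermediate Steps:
N(s, j) = -3
g(W, H) = 8 (g(W, H) = 5 - 1*(-3) = 5 + 3 = 8)
a = -112 (a = -8*((0*2)*(-6) + 14) = -8*(0*(-6) + 14) = -8*(0 + 14) = -8*14 = -112)
(g(-17, J(-2, 5)) + a)**2 = (8 - 112)**2 = (-104)**2 = 10816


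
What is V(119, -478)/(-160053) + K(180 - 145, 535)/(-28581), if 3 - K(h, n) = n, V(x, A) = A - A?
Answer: 76/4083 ≈ 0.018614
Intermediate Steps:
V(x, A) = 0
K(h, n) = 3 - n
V(119, -478)/(-160053) + K(180 - 145, 535)/(-28581) = 0/(-160053) + (3 - 1*535)/(-28581) = 0*(-1/160053) + (3 - 535)*(-1/28581) = 0 - 532*(-1/28581) = 0 + 76/4083 = 76/4083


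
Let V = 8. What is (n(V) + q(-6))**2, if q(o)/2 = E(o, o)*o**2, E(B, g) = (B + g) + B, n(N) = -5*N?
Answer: 1784896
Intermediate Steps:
E(B, g) = g + 2*B
q(o) = 6*o**3 (q(o) = 2*((o + 2*o)*o**2) = 2*((3*o)*o**2) = 2*(3*o**3) = 6*o**3)
(n(V) + q(-6))**2 = (-5*8 + 6*(-6)**3)**2 = (-40 + 6*(-216))**2 = (-40 - 1296)**2 = (-1336)**2 = 1784896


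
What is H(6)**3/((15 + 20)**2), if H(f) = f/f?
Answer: 1/1225 ≈ 0.00081633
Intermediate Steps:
H(f) = 1
H(6)**3/((15 + 20)**2) = 1**3/((15 + 20)**2) = 1/35**2 = 1/1225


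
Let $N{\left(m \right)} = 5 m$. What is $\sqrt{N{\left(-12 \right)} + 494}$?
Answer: $\sqrt{434} \approx 20.833$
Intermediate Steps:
$\sqrt{N{\left(-12 \right)} + 494} = \sqrt{5 \left(-12\right) + 494} = \sqrt{-60 + 494} = \sqrt{434}$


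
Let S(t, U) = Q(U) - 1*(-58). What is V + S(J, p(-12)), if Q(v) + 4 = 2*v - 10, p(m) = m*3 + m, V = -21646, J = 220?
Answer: -21698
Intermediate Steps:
p(m) = 4*m (p(m) = 3*m + m = 4*m)
Q(v) = -14 + 2*v (Q(v) = -4 + (2*v - 10) = -4 + (-10 + 2*v) = -14 + 2*v)
S(t, U) = 44 + 2*U (S(t, U) = (-14 + 2*U) - 1*(-58) = (-14 + 2*U) + 58 = 44 + 2*U)
V + S(J, p(-12)) = -21646 + (44 + 2*(4*(-12))) = -21646 + (44 + 2*(-48)) = -21646 + (44 - 96) = -21646 - 52 = -21698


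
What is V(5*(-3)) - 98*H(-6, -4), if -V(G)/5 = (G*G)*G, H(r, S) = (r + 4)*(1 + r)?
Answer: 15895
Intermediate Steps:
H(r, S) = (1 + r)*(4 + r) (H(r, S) = (4 + r)*(1 + r) = (1 + r)*(4 + r))
V(G) = -5*G³ (V(G) = -5*G*G*G = -5*G²*G = -5*G³)
V(5*(-3)) - 98*H(-6, -4) = -5*(5*(-3))³ - 98*(4 + (-6)² + 5*(-6)) = -5*(-15)³ - 98*(4 + 36 - 30) = -5*(-3375) - 98*10 = 16875 - 980 = 15895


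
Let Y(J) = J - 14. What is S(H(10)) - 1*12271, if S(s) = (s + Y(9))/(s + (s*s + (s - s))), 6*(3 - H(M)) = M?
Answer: -343621/28 ≈ -12272.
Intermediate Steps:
Y(J) = -14 + J
H(M) = 3 - M/6
S(s) = (-5 + s)/(s + s²) (S(s) = (s + (-14 + 9))/(s + (s*s + (s - s))) = (s - 5)/(s + (s² + 0)) = (-5 + s)/(s + s²))
S(H(10)) - 1*12271 = (-5 + (3 - ⅙*10))/((3 - ⅙*10)*(1 + (3 - ⅙*10))) - 1*12271 = (-5 + (3 - 5/3))/((3 - 5/3)*(1 + (3 - 5/3))) - 12271 = (-5 + 4/3)/((4/3)*(1 + 4/3)) - 12271 = (¾)*(-11/3)/(7/3) - 12271 = (¾)*(3/7)*(-11/3) - 12271 = -33/28 - 12271 = -343621/28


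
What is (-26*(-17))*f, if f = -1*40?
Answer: -17680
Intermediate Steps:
f = -40
(-26*(-17))*f = -26*(-17)*(-40) = 442*(-40) = -17680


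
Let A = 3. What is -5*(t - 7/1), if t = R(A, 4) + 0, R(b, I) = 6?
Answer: 5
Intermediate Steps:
t = 6 (t = 6 + 0 = 6)
-5*(t - 7/1) = -5*(6 - 7/1) = -5*(6 - 7*1) = -5*(6 - 7) = -5*(-1) = 5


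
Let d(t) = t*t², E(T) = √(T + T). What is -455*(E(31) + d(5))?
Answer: -56875 - 455*√62 ≈ -60458.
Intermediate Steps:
E(T) = √2*√T (E(T) = √(2*T) = √2*√T)
d(t) = t³
-455*(E(31) + d(5)) = -455*(√2*√31 + 5³) = -455*(√62 + 125) = -455*(125 + √62) = -56875 - 455*√62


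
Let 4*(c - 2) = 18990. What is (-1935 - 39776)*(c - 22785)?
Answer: 1504557481/2 ≈ 7.5228e+8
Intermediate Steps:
c = 9499/2 (c = 2 + (¼)*18990 = 2 + 9495/2 = 9499/2 ≈ 4749.5)
(-1935 - 39776)*(c - 22785) = (-1935 - 39776)*(9499/2 - 22785) = -41711*(-36071/2) = 1504557481/2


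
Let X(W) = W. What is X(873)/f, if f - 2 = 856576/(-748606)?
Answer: 326766519/320318 ≈ 1020.1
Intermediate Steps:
f = 320318/374303 (f = 2 + 856576/(-748606) = 2 + 856576*(-1/748606) = 2 - 428288/374303 = 320318/374303 ≈ 0.85577)
X(873)/f = 873/(320318/374303) = 873*(374303/320318) = 326766519/320318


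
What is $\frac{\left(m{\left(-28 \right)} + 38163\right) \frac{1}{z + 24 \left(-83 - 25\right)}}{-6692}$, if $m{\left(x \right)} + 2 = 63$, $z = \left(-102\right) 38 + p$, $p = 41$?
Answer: $\frac{9556}{10752371} \approx 0.00088873$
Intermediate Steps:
$z = -3835$ ($z = \left(-102\right) 38 + 41 = -3876 + 41 = -3835$)
$m{\left(x \right)} = 61$ ($m{\left(x \right)} = -2 + 63 = 61$)
$\frac{\left(m{\left(-28 \right)} + 38163\right) \frac{1}{z + 24 \left(-83 - 25\right)}}{-6692} = \frac{\left(61 + 38163\right) \frac{1}{-3835 + 24 \left(-83 - 25\right)}}{-6692} = \frac{38224}{-3835 + 24 \left(-108\right)} \left(- \frac{1}{6692}\right) = \frac{38224}{-3835 - 2592} \left(- \frac{1}{6692}\right) = \frac{38224}{-6427} \left(- \frac{1}{6692}\right) = 38224 \left(- \frac{1}{6427}\right) \left(- \frac{1}{6692}\right) = \left(- \frac{38224}{6427}\right) \left(- \frac{1}{6692}\right) = \frac{9556}{10752371}$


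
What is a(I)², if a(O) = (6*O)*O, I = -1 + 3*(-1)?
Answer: 9216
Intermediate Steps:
I = -4 (I = -1 - 3 = -4)
a(O) = 6*O²
a(I)² = (6*(-4)²)² = (6*16)² = 96² = 9216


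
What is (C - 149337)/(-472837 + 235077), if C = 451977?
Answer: -3783/2972 ≈ -1.2729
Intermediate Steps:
(C - 149337)/(-472837 + 235077) = (451977 - 149337)/(-472837 + 235077) = 302640/(-237760) = 302640*(-1/237760) = -3783/2972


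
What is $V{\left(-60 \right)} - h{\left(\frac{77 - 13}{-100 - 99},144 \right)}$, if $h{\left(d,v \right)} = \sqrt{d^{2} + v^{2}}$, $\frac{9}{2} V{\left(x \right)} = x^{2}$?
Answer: $800 - \frac{16 \sqrt{3207697}}{199} \approx 656.0$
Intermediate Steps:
$V{\left(x \right)} = \frac{2 x^{2}}{9}$
$V{\left(-60 \right)} - h{\left(\frac{77 - 13}{-100 - 99},144 \right)} = \frac{2 \left(-60\right)^{2}}{9} - \sqrt{\left(\frac{77 - 13}{-100 - 99}\right)^{2} + 144^{2}} = \frac{2}{9} \cdot 3600 - \sqrt{\left(\frac{64}{-199}\right)^{2} + 20736} = 800 - \sqrt{\left(64 \left(- \frac{1}{199}\right)\right)^{2} + 20736} = 800 - \sqrt{\left(- \frac{64}{199}\right)^{2} + 20736} = 800 - \sqrt{\frac{4096}{39601} + 20736} = 800 - \sqrt{\frac{821170432}{39601}} = 800 - \frac{16 \sqrt{3207697}}{199}$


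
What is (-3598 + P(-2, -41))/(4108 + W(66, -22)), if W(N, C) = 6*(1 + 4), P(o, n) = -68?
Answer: -1833/2069 ≈ -0.88593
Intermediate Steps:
W(N, C) = 30 (W(N, C) = 6*5 = 30)
(-3598 + P(-2, -41))/(4108 + W(66, -22)) = (-3598 - 68)/(4108 + 30) = -3666/4138 = -3666*1/4138 = -1833/2069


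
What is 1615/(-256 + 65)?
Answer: -1615/191 ≈ -8.4555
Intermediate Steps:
1615/(-256 + 65) = 1615/(-191) = -1/191*1615 = -1615/191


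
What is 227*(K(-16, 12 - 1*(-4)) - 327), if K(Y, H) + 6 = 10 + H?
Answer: -69689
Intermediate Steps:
K(Y, H) = 4 + H (K(Y, H) = -6 + (10 + H) = 4 + H)
227*(K(-16, 12 - 1*(-4)) - 327) = 227*((4 + (12 - 1*(-4))) - 327) = 227*((4 + (12 + 4)) - 327) = 227*((4 + 16) - 327) = 227*(20 - 327) = 227*(-307) = -69689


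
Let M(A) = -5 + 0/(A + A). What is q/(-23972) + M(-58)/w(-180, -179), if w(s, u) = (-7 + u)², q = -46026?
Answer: 398048909/207333828 ≈ 1.9198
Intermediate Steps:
M(A) = -5 (M(A) = -5 + 0/(2*A) = -5 + (1/(2*A))*0 = -5 + 0 = -5)
q/(-23972) + M(-58)/w(-180, -179) = -46026/(-23972) - 5/(-7 - 179)² = -46026*(-1/23972) - 5/((-186)²) = 23013/11986 - 5/34596 = 398048909/207333828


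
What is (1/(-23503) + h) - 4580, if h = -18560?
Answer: -543859421/23503 ≈ -23140.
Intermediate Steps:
(1/(-23503) + h) - 4580 = (1/(-23503) - 18560) - 4580 = (-1/23503 - 18560) - 4580 = -436215681/23503 - 4580 = -543859421/23503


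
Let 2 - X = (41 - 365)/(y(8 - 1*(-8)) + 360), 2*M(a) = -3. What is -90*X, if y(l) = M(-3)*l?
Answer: -3735/14 ≈ -266.79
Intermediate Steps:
M(a) = -3/2 (M(a) = (1/2)*(-3) = -3/2)
y(l) = -3*l/2
X = 83/28 (X = 2 - (41 - 365)/(-3*(8 - 1*(-8))/2 + 360) = 2 - (-324)/(-3*(8 + 8)/2 + 360) = 2 - (-324)/(-3/2*16 + 360) = 2 - (-324)/(-24 + 360) = 2 - (-324)/336 = 2 - 1*(-27/28) = 2 + 27/28 = 83/28 ≈ 2.9643)
-90*X = -90*83/28 = -3735/14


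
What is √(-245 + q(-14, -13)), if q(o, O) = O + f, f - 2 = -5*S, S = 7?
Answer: I*√291 ≈ 17.059*I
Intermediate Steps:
f = -33 (f = 2 - 5*7 = 2 - 35 = -33)
q(o, O) = -33 + O (q(o, O) = O - 33 = -33 + O)
√(-245 + q(-14, -13)) = √(-245 + (-33 - 13)) = √(-245 - 46) = √(-291) = I*√291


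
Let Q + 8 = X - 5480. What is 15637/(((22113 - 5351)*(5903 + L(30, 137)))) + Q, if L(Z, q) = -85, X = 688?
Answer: -468102301163/97521316 ≈ -4800.0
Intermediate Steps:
Q = -4800 (Q = -8 + (688 - 5480) = -8 - 4792 = -4800)
15637/(((22113 - 5351)*(5903 + L(30, 137)))) + Q = 15637/(((22113 - 5351)*(5903 - 85))) - 4800 = 15637/((16762*5818)) - 4800 = 15637/97521316 - 4800 = -468102301163/97521316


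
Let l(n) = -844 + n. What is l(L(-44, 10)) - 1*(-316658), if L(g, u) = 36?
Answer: 315850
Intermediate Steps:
l(L(-44, 10)) - 1*(-316658) = (-844 + 36) - 1*(-316658) = -808 + 316658 = 315850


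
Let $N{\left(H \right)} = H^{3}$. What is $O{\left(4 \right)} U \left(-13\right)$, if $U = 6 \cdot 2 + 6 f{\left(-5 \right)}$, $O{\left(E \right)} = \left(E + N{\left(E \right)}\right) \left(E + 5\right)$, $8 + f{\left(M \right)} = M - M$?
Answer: $286416$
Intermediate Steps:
$f{\left(M \right)} = -8$ ($f{\left(M \right)} = -8 + \left(M - M\right) = -8 + 0 = -8$)
$O{\left(E \right)} = \left(5 + E\right) \left(E + E^{3}\right)$ ($O{\left(E \right)} = \left(E + E^{3}\right) \left(E + 5\right) = \left(E + E^{3}\right) \left(5 + E\right) = \left(5 + E\right) \left(E + E^{3}\right)$)
$U = -36$ ($U = 6 \cdot 2 + 6 \left(-8\right) = 12 - 48 = -36$)
$O{\left(4 \right)} U \left(-13\right) = 4 \left(5 + 4 + 4^{3} + 5 \cdot 4^{2}\right) \left(-36\right) \left(-13\right) = 4 \left(5 + 4 + 64 + 5 \cdot 16\right) \left(-36\right) \left(-13\right) = 4 \left(5 + 4 + 64 + 80\right) \left(-36\right) \left(-13\right) = 4 \cdot 153 \left(-36\right) \left(-13\right) = 612 \left(-36\right) \left(-13\right) = \left(-22032\right) \left(-13\right) = 286416$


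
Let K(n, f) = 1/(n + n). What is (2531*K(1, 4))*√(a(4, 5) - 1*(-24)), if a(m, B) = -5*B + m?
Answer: 2531*√3/2 ≈ 2191.9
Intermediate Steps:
a(m, B) = m - 5*B
K(n, f) = 1/(2*n)
(2531*K(1, 4))*√(a(4, 5) - 1*(-24)) = (2531*((½)/1))*√((4 - 5*5) - 1*(-24)) = (2531*((½)*1))*√((4 - 25) + 24) = (2531*(½))*√(-21 + 24) = 2531*√3/2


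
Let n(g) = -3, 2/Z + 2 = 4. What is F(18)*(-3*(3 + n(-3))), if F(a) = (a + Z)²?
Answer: 0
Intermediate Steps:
Z = 1 (Z = 2/(-2 + 4) = 2/2 = 2*(½) = 1)
F(a) = (1 + a)² (F(a) = (a + 1)² = (1 + a)²)
F(18)*(-3*(3 + n(-3))) = (1 + 18)²*(-3*(3 - 3)) = 19²*(-3*0) = 361*0 = 0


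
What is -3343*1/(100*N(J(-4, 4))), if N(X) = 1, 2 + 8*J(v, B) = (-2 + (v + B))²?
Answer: -3343/100 ≈ -33.430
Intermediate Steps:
J(v, B) = -¼ + (-2 + B + v)²/8 (J(v, B) = -¼ + (-2 + (v + B))²/8 = -¼ + (-2 + (B + v))²/8 = -¼ + (-2 + B + v)²/8)
-3343*1/(100*N(J(-4, 4))) = -3343/((20*5)*1) = -3343/(100*1) = -3343/100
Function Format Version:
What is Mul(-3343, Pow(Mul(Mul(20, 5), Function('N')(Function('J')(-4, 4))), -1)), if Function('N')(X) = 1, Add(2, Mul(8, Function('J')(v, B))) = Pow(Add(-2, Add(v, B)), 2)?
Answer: Rational(-3343, 100) ≈ -33.430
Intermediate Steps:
Function('J')(v, B) = Add(Rational(-1, 4), Mul(Rational(1, 8), Pow(Add(-2, B, v), 2))) (Function('J')(v, B) = Add(Rational(-1, 4), Mul(Rational(1, 8), Pow(Add(-2, Add(v, B)), 2))) = Add(Rational(-1, 4), Mul(Rational(1, 8), Pow(Add(-2, Add(B, v)), 2))) = Add(Rational(-1, 4), Mul(Rational(1, 8), Pow(Add(-2, B, v), 2))))
Mul(-3343, Pow(Mul(Mul(20, 5), Function('N')(Function('J')(-4, 4))), -1)) = Mul(-3343, Pow(Mul(Mul(20, 5), 1), -1)) = Mul(-3343, Pow(Mul(100, 1), -1)) = Mul(-3343, Pow(100, -1)) = Mul(-3343, Rational(1, 100)) = Rational(-3343, 100)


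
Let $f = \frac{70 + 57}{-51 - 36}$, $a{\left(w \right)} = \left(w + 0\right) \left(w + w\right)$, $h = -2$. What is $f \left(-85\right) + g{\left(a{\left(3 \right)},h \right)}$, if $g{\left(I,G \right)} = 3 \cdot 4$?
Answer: $\frac{11839}{87} \approx 136.08$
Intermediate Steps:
$a{\left(w \right)} = 2 w^{2}$ ($a{\left(w \right)} = w 2 w = 2 w^{2}$)
$g{\left(I,G \right)} = 12$
$f = - \frac{127}{87}$ ($f = \frac{127}{-87} = 127 \left(- \frac{1}{87}\right) = - \frac{127}{87} \approx -1.4598$)
$f \left(-85\right) + g{\left(a{\left(3 \right)},h \right)} = \left(- \frac{127}{87}\right) \left(-85\right) + 12 = \frac{10795}{87} + 12 = \frac{11839}{87}$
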